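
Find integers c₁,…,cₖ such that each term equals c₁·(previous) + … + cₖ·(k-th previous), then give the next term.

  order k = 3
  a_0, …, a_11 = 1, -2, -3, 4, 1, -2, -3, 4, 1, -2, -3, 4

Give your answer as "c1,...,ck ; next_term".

  a_3 = -1·-3 + -1·-2 + -1·1 = 4
  a_4 = -1·4 + -1·-3 + -1·-2 = 1
  a_5 = -1·1 + -1·4 + -1·-3 = -2
  a_6 = -1·-2 + -1·1 + -1·4 = -3
  a_7 = -1·-3 + -1·-2 + -1·1 = 4
  a_8 = -1·4 + -1·-3 + -1·-2 = 1
  a_9 = -1·1 + -1·4 + -1·-3 = -2
  a_10 = -1·-2 + -1·1 + -1·4 = -3
  a_11 = -1·-3 + -1·-2 + -1·1 = 4
  a_12 = -1·4 + -1·-3 + -1·-2 = 1

-1,-1,-1 ; 1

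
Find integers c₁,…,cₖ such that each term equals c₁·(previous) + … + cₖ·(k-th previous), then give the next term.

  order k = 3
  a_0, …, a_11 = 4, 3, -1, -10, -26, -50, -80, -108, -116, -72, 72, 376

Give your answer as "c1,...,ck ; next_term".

  a_3 = 2·-1 + 0·3 + -2·4 = -10
  a_4 = 2·-10 + 0·-1 + -2·3 = -26
  a_5 = 2·-26 + 0·-10 + -2·-1 = -50
  a_6 = 2·-50 + 0·-26 + -2·-10 = -80
  a_7 = 2·-80 + 0·-50 + -2·-26 = -108
  a_8 = 2·-108 + 0·-80 + -2·-50 = -116
  a_9 = 2·-116 + 0·-108 + -2·-80 = -72
  a_10 = 2·-72 + 0·-116 + -2·-108 = 72
  a_11 = 2·72 + 0·-72 + -2·-116 = 376
  a_12 = 2·376 + 0·72 + -2·-72 = 896

2,0,-2 ; 896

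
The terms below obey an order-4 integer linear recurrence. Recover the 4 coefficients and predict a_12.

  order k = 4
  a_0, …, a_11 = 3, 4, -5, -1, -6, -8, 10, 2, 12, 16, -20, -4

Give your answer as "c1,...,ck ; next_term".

  a_4 = 0·-1 + 0·-5 + 0·4 + -2·3 = -6
  a_5 = 0·-6 + 0·-1 + 0·-5 + -2·4 = -8
  a_6 = 0·-8 + 0·-6 + 0·-1 + -2·-5 = 10
  a_7 = 0·10 + 0·-8 + 0·-6 + -2·-1 = 2
  a_8 = 0·2 + 0·10 + 0·-8 + -2·-6 = 12
  a_9 = 0·12 + 0·2 + 0·10 + -2·-8 = 16
  a_10 = 0·16 + 0·12 + 0·2 + -2·10 = -20
  a_11 = 0·-20 + 0·16 + 0·12 + -2·2 = -4
  a_12 = 0·-4 + 0·-20 + 0·16 + -2·12 = -24

0,0,0,-2 ; -24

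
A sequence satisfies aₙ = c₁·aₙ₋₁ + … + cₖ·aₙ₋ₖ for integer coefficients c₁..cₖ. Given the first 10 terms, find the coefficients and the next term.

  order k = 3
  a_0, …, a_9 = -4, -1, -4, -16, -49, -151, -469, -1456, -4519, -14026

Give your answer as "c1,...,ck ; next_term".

3,0,1 ; -43534

  a_3 = 3·-4 + 0·-1 + 1·-4 = -16
  a_4 = 3·-16 + 0·-4 + 1·-1 = -49
  a_5 = 3·-49 + 0·-16 + 1·-4 = -151
  a_6 = 3·-151 + 0·-49 + 1·-16 = -469
  a_7 = 3·-469 + 0·-151 + 1·-49 = -1456
  a_8 = 3·-1456 + 0·-469 + 1·-151 = -4519
  a_9 = 3·-4519 + 0·-1456 + 1·-469 = -14026
  a_10 = 3·-14026 + 0·-4519 + 1·-1456 = -43534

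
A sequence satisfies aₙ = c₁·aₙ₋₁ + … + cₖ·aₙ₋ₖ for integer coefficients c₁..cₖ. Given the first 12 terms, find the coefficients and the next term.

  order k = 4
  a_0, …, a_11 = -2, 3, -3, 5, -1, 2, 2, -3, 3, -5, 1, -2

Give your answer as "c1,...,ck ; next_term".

0,1,0,-1 ; -2

  a_4 = 0·5 + 1·-3 + 0·3 + -1·-2 = -1
  a_5 = 0·-1 + 1·5 + 0·-3 + -1·3 = 2
  a_6 = 0·2 + 1·-1 + 0·5 + -1·-3 = 2
  a_7 = 0·2 + 1·2 + 0·-1 + -1·5 = -3
  a_8 = 0·-3 + 1·2 + 0·2 + -1·-1 = 3
  a_9 = 0·3 + 1·-3 + 0·2 + -1·2 = -5
  a_10 = 0·-5 + 1·3 + 0·-3 + -1·2 = 1
  a_11 = 0·1 + 1·-5 + 0·3 + -1·-3 = -2
  a_12 = 0·-2 + 1·1 + 0·-5 + -1·3 = -2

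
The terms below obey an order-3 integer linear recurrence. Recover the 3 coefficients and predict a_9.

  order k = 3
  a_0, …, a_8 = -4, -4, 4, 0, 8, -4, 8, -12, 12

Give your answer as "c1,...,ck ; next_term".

0,1,-1 ; -20

  a_3 = 0·4 + 1·-4 + -1·-4 = 0
  a_4 = 0·0 + 1·4 + -1·-4 = 8
  a_5 = 0·8 + 1·0 + -1·4 = -4
  a_6 = 0·-4 + 1·8 + -1·0 = 8
  a_7 = 0·8 + 1·-4 + -1·8 = -12
  a_8 = 0·-12 + 1·8 + -1·-4 = 12
  a_9 = 0·12 + 1·-12 + -1·8 = -20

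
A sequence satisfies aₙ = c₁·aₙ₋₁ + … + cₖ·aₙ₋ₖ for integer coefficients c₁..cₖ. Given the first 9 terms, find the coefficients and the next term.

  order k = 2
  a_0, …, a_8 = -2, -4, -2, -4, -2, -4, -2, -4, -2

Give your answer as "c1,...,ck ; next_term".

  a_2 = 0·-4 + 1·-2 = -2
  a_3 = 0·-2 + 1·-4 = -4
  a_4 = 0·-4 + 1·-2 = -2
  a_5 = 0·-2 + 1·-4 = -4
  a_6 = 0·-4 + 1·-2 = -2
  a_7 = 0·-2 + 1·-4 = -4
  a_8 = 0·-4 + 1·-2 = -2
  a_9 = 0·-2 + 1·-4 = -4

0,1 ; -4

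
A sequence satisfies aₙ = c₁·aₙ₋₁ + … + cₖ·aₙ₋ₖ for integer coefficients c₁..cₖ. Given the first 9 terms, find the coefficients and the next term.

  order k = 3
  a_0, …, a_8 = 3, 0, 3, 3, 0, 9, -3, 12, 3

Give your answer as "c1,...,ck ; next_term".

  a_3 = -1·3 + 1·0 + 2·3 = 3
  a_4 = -1·3 + 1·3 + 2·0 = 0
  a_5 = -1·0 + 1·3 + 2·3 = 9
  a_6 = -1·9 + 1·0 + 2·3 = -3
  a_7 = -1·-3 + 1·9 + 2·0 = 12
  a_8 = -1·12 + 1·-3 + 2·9 = 3
  a_9 = -1·3 + 1·12 + 2·-3 = 3

-1,1,2 ; 3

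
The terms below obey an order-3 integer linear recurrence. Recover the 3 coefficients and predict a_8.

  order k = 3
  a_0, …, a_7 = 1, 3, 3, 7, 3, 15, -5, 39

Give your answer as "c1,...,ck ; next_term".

  a_3 = 0·3 + 3·3 + -2·1 = 7
  a_4 = 0·7 + 3·3 + -2·3 = 3
  a_5 = 0·3 + 3·7 + -2·3 = 15
  a_6 = 0·15 + 3·3 + -2·7 = -5
  a_7 = 0·-5 + 3·15 + -2·3 = 39
  a_8 = 0·39 + 3·-5 + -2·15 = -45

0,3,-2 ; -45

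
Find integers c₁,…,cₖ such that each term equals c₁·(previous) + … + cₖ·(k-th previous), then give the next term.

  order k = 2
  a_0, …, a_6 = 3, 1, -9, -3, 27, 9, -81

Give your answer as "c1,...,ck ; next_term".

0,-3 ; -27

  a_2 = 0·1 + -3·3 = -9
  a_3 = 0·-9 + -3·1 = -3
  a_4 = 0·-3 + -3·-9 = 27
  a_5 = 0·27 + -3·-3 = 9
  a_6 = 0·9 + -3·27 = -81
  a_7 = 0·-81 + -3·9 = -27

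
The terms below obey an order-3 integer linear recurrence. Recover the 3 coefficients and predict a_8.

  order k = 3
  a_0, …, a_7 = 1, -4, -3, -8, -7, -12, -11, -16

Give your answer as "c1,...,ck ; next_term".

1,1,-1 ; -15

  a_3 = 1·-3 + 1·-4 + -1·1 = -8
  a_4 = 1·-8 + 1·-3 + -1·-4 = -7
  a_5 = 1·-7 + 1·-8 + -1·-3 = -12
  a_6 = 1·-12 + 1·-7 + -1·-8 = -11
  a_7 = 1·-11 + 1·-12 + -1·-7 = -16
  a_8 = 1·-16 + 1·-11 + -1·-12 = -15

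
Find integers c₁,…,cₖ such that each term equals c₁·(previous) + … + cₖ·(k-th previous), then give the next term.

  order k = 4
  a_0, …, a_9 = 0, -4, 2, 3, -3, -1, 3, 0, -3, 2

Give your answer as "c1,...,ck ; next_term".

-1,0,0,1 ; 1

  a_4 = -1·3 + 0·2 + 0·-4 + 1·0 = -3
  a_5 = -1·-3 + 0·3 + 0·2 + 1·-4 = -1
  a_6 = -1·-1 + 0·-3 + 0·3 + 1·2 = 3
  a_7 = -1·3 + 0·-1 + 0·-3 + 1·3 = 0
  a_8 = -1·0 + 0·3 + 0·-1 + 1·-3 = -3
  a_9 = -1·-3 + 0·0 + 0·3 + 1·-1 = 2
  a_10 = -1·2 + 0·-3 + 0·0 + 1·3 = 1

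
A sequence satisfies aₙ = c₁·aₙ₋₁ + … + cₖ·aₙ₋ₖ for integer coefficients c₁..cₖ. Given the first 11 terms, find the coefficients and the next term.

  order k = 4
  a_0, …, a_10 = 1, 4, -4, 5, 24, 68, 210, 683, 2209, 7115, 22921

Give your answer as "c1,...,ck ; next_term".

3,0,2,1 ; 73864

  a_4 = 3·5 + 0·-4 + 2·4 + 1·1 = 24
  a_5 = 3·24 + 0·5 + 2·-4 + 1·4 = 68
  a_6 = 3·68 + 0·24 + 2·5 + 1·-4 = 210
  a_7 = 3·210 + 0·68 + 2·24 + 1·5 = 683
  a_8 = 3·683 + 0·210 + 2·68 + 1·24 = 2209
  a_9 = 3·2209 + 0·683 + 2·210 + 1·68 = 7115
  a_10 = 3·7115 + 0·2209 + 2·683 + 1·210 = 22921
  a_11 = 3·22921 + 0·7115 + 2·2209 + 1·683 = 73864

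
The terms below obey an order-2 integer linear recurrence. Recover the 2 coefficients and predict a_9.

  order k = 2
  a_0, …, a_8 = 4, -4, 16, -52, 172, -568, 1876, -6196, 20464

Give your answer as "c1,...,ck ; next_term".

  a_2 = -3·-4 + 1·4 = 16
  a_3 = -3·16 + 1·-4 = -52
  a_4 = -3·-52 + 1·16 = 172
  a_5 = -3·172 + 1·-52 = -568
  a_6 = -3·-568 + 1·172 = 1876
  a_7 = -3·1876 + 1·-568 = -6196
  a_8 = -3·-6196 + 1·1876 = 20464
  a_9 = -3·20464 + 1·-6196 = -67588

-3,1 ; -67588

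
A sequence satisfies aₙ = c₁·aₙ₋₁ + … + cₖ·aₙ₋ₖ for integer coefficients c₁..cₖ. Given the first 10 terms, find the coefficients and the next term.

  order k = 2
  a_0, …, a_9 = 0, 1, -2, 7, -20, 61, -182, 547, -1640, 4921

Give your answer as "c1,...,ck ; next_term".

  a_2 = -2·1 + 3·0 = -2
  a_3 = -2·-2 + 3·1 = 7
  a_4 = -2·7 + 3·-2 = -20
  a_5 = -2·-20 + 3·7 = 61
  a_6 = -2·61 + 3·-20 = -182
  a_7 = -2·-182 + 3·61 = 547
  a_8 = -2·547 + 3·-182 = -1640
  a_9 = -2·-1640 + 3·547 = 4921
  a_10 = -2·4921 + 3·-1640 = -14762

-2,3 ; -14762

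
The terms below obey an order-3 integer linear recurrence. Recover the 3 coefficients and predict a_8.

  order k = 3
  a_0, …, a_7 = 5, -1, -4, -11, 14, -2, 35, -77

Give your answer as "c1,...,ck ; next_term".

-1,0,-3 ; 83

  a_3 = -1·-4 + 0·-1 + -3·5 = -11
  a_4 = -1·-11 + 0·-4 + -3·-1 = 14
  a_5 = -1·14 + 0·-11 + -3·-4 = -2
  a_6 = -1·-2 + 0·14 + -3·-11 = 35
  a_7 = -1·35 + 0·-2 + -3·14 = -77
  a_8 = -1·-77 + 0·35 + -3·-2 = 83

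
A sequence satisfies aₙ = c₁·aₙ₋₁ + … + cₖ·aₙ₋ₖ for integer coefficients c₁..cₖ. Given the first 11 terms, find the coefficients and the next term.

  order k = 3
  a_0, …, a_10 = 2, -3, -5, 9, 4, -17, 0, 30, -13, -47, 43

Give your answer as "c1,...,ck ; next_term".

-1,-2,-1 ; 64

  a_3 = -1·-5 + -2·-3 + -1·2 = 9
  a_4 = -1·9 + -2·-5 + -1·-3 = 4
  a_5 = -1·4 + -2·9 + -1·-5 = -17
  a_6 = -1·-17 + -2·4 + -1·9 = 0
  a_7 = -1·0 + -2·-17 + -1·4 = 30
  a_8 = -1·30 + -2·0 + -1·-17 = -13
  a_9 = -1·-13 + -2·30 + -1·0 = -47
  a_10 = -1·-47 + -2·-13 + -1·30 = 43
  a_11 = -1·43 + -2·-47 + -1·-13 = 64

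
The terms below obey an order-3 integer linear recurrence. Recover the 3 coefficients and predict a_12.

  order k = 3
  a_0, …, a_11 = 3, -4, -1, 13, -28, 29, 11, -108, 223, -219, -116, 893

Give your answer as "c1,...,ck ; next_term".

  a_3 = -2·-1 + -2·-4 + 1·3 = 13
  a_4 = -2·13 + -2·-1 + 1·-4 = -28
  a_5 = -2·-28 + -2·13 + 1·-1 = 29
  a_6 = -2·29 + -2·-28 + 1·13 = 11
  a_7 = -2·11 + -2·29 + 1·-28 = -108
  a_8 = -2·-108 + -2·11 + 1·29 = 223
  a_9 = -2·223 + -2·-108 + 1·11 = -219
  a_10 = -2·-219 + -2·223 + 1·-108 = -116
  a_11 = -2·-116 + -2·-219 + 1·223 = 893
  a_12 = -2·893 + -2·-116 + 1·-219 = -1773

-2,-2,1 ; -1773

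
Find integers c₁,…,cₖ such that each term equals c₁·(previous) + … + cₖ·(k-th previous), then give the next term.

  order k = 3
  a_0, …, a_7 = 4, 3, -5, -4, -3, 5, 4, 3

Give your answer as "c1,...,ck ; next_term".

  a_3 = 0·-5 + 0·3 + -1·4 = -4
  a_4 = 0·-4 + 0·-5 + -1·3 = -3
  a_5 = 0·-3 + 0·-4 + -1·-5 = 5
  a_6 = 0·5 + 0·-3 + -1·-4 = 4
  a_7 = 0·4 + 0·5 + -1·-3 = 3
  a_8 = 0·3 + 0·4 + -1·5 = -5

0,0,-1 ; -5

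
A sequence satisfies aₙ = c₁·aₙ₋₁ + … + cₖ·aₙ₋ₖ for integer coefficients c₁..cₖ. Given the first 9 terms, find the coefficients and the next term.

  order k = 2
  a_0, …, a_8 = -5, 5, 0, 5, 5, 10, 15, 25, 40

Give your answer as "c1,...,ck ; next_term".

1,1 ; 65

  a_2 = 1·5 + 1·-5 = 0
  a_3 = 1·0 + 1·5 = 5
  a_4 = 1·5 + 1·0 = 5
  a_5 = 1·5 + 1·5 = 10
  a_6 = 1·10 + 1·5 = 15
  a_7 = 1·15 + 1·10 = 25
  a_8 = 1·25 + 1·15 = 40
  a_9 = 1·40 + 1·25 = 65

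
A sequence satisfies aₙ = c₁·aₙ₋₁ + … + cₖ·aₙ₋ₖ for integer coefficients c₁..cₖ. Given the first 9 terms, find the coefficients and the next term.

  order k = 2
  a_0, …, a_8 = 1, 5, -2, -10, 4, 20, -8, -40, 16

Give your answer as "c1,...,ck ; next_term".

  a_2 = 0·5 + -2·1 = -2
  a_3 = 0·-2 + -2·5 = -10
  a_4 = 0·-10 + -2·-2 = 4
  a_5 = 0·4 + -2·-10 = 20
  a_6 = 0·20 + -2·4 = -8
  a_7 = 0·-8 + -2·20 = -40
  a_8 = 0·-40 + -2·-8 = 16
  a_9 = 0·16 + -2·-40 = 80

0,-2 ; 80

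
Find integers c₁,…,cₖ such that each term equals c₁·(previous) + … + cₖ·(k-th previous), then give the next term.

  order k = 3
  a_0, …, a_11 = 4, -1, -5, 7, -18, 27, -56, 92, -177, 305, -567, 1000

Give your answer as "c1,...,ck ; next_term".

-1,2,1 ; -1829

  a_3 = -1·-5 + 2·-1 + 1·4 = 7
  a_4 = -1·7 + 2·-5 + 1·-1 = -18
  a_5 = -1·-18 + 2·7 + 1·-5 = 27
  a_6 = -1·27 + 2·-18 + 1·7 = -56
  a_7 = -1·-56 + 2·27 + 1·-18 = 92
  a_8 = -1·92 + 2·-56 + 1·27 = -177
  a_9 = -1·-177 + 2·92 + 1·-56 = 305
  a_10 = -1·305 + 2·-177 + 1·92 = -567
  a_11 = -1·-567 + 2·305 + 1·-177 = 1000
  a_12 = -1·1000 + 2·-567 + 1·305 = -1829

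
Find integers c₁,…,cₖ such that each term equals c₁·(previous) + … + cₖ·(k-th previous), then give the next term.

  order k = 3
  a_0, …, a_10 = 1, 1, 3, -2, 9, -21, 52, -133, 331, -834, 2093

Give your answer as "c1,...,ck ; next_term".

-1,3,-2 ; -5257

  a_3 = -1·3 + 3·1 + -2·1 = -2
  a_4 = -1·-2 + 3·3 + -2·1 = 9
  a_5 = -1·9 + 3·-2 + -2·3 = -21
  a_6 = -1·-21 + 3·9 + -2·-2 = 52
  a_7 = -1·52 + 3·-21 + -2·9 = -133
  a_8 = -1·-133 + 3·52 + -2·-21 = 331
  a_9 = -1·331 + 3·-133 + -2·52 = -834
  a_10 = -1·-834 + 3·331 + -2·-133 = 2093
  a_11 = -1·2093 + 3·-834 + -2·331 = -5257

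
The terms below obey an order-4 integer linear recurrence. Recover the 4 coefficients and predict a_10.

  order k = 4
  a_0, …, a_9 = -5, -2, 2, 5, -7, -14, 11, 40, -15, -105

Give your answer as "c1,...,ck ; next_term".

0,-2,-1,1 ; 1

  a_4 = 0·5 + -2·2 + -1·-2 + 1·-5 = -7
  a_5 = 0·-7 + -2·5 + -1·2 + 1·-2 = -14
  a_6 = 0·-14 + -2·-7 + -1·5 + 1·2 = 11
  a_7 = 0·11 + -2·-14 + -1·-7 + 1·5 = 40
  a_8 = 0·40 + -2·11 + -1·-14 + 1·-7 = -15
  a_9 = 0·-15 + -2·40 + -1·11 + 1·-14 = -105
  a_10 = 0·-105 + -2·-15 + -1·40 + 1·11 = 1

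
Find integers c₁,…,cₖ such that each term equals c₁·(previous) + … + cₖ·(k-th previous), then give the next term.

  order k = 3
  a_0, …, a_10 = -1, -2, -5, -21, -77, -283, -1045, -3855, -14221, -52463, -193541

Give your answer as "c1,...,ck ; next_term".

3,2,2 ; -713991

  a_3 = 3·-5 + 2·-2 + 2·-1 = -21
  a_4 = 3·-21 + 2·-5 + 2·-2 = -77
  a_5 = 3·-77 + 2·-21 + 2·-5 = -283
  a_6 = 3·-283 + 2·-77 + 2·-21 = -1045
  a_7 = 3·-1045 + 2·-283 + 2·-77 = -3855
  a_8 = 3·-3855 + 2·-1045 + 2·-283 = -14221
  a_9 = 3·-14221 + 2·-3855 + 2·-1045 = -52463
  a_10 = 3·-52463 + 2·-14221 + 2·-3855 = -193541
  a_11 = 3·-193541 + 2·-52463 + 2·-14221 = -713991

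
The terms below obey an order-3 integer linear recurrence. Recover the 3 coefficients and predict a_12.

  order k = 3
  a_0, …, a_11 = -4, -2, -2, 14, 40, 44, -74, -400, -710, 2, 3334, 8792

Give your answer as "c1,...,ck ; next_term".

2,-3,-3 ; 7576

  a_3 = 2·-2 + -3·-2 + -3·-4 = 14
  a_4 = 2·14 + -3·-2 + -3·-2 = 40
  a_5 = 2·40 + -3·14 + -3·-2 = 44
  a_6 = 2·44 + -3·40 + -3·14 = -74
  a_7 = 2·-74 + -3·44 + -3·40 = -400
  a_8 = 2·-400 + -3·-74 + -3·44 = -710
  a_9 = 2·-710 + -3·-400 + -3·-74 = 2
  a_10 = 2·2 + -3·-710 + -3·-400 = 3334
  a_11 = 2·3334 + -3·2 + -3·-710 = 8792
  a_12 = 2·8792 + -3·3334 + -3·2 = 7576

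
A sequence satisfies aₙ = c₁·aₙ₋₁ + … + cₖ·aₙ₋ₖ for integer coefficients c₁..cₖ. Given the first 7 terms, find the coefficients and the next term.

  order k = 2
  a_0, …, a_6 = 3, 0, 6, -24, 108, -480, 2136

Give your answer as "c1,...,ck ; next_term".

  a_2 = -4·0 + 2·3 = 6
  a_3 = -4·6 + 2·0 = -24
  a_4 = -4·-24 + 2·6 = 108
  a_5 = -4·108 + 2·-24 = -480
  a_6 = -4·-480 + 2·108 = 2136
  a_7 = -4·2136 + 2·-480 = -9504

-4,2 ; -9504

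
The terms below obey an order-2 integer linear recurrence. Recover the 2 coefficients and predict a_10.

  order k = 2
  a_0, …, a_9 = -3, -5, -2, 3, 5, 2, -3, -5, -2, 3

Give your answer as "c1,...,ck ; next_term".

1,-1 ; 5

  a_2 = 1·-5 + -1·-3 = -2
  a_3 = 1·-2 + -1·-5 = 3
  a_4 = 1·3 + -1·-2 = 5
  a_5 = 1·5 + -1·3 = 2
  a_6 = 1·2 + -1·5 = -3
  a_7 = 1·-3 + -1·2 = -5
  a_8 = 1·-5 + -1·-3 = -2
  a_9 = 1·-2 + -1·-5 = 3
  a_10 = 1·3 + -1·-2 = 5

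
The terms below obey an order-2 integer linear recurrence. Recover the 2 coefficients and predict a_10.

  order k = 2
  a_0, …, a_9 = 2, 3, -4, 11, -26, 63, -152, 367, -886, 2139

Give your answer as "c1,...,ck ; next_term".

  a_2 = -2·3 + 1·2 = -4
  a_3 = -2·-4 + 1·3 = 11
  a_4 = -2·11 + 1·-4 = -26
  a_5 = -2·-26 + 1·11 = 63
  a_6 = -2·63 + 1·-26 = -152
  a_7 = -2·-152 + 1·63 = 367
  a_8 = -2·367 + 1·-152 = -886
  a_9 = -2·-886 + 1·367 = 2139
  a_10 = -2·2139 + 1·-886 = -5164

-2,1 ; -5164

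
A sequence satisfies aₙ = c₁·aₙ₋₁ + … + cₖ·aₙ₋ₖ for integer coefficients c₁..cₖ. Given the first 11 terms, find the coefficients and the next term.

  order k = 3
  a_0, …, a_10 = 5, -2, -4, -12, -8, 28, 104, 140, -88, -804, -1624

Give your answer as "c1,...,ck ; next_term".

  a_3 = 2·-4 + -3·-2 + -2·5 = -12
  a_4 = 2·-12 + -3·-4 + -2·-2 = -8
  a_5 = 2·-8 + -3·-12 + -2·-4 = 28
  a_6 = 2·28 + -3·-8 + -2·-12 = 104
  a_7 = 2·104 + -3·28 + -2·-8 = 140
  a_8 = 2·140 + -3·104 + -2·28 = -88
  a_9 = 2·-88 + -3·140 + -2·104 = -804
  a_10 = 2·-804 + -3·-88 + -2·140 = -1624
  a_11 = 2·-1624 + -3·-804 + -2·-88 = -660

2,-3,-2 ; -660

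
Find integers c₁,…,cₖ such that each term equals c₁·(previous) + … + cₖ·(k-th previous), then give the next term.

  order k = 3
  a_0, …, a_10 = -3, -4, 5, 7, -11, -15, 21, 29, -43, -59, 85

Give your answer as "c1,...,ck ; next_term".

  a_3 = 1·5 + -2·-4 + 2·-3 = 7
  a_4 = 1·7 + -2·5 + 2·-4 = -11
  a_5 = 1·-11 + -2·7 + 2·5 = -15
  a_6 = 1·-15 + -2·-11 + 2·7 = 21
  a_7 = 1·21 + -2·-15 + 2·-11 = 29
  a_8 = 1·29 + -2·21 + 2·-15 = -43
  a_9 = 1·-43 + -2·29 + 2·21 = -59
  a_10 = 1·-59 + -2·-43 + 2·29 = 85
  a_11 = 1·85 + -2·-59 + 2·-43 = 117

1,-2,2 ; 117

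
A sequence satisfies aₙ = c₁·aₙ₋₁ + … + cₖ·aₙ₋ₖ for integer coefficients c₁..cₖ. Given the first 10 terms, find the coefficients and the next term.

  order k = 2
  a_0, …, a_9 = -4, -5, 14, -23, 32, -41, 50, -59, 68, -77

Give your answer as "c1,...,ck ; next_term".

  a_2 = -2·-5 + -1·-4 = 14
  a_3 = -2·14 + -1·-5 = -23
  a_4 = -2·-23 + -1·14 = 32
  a_5 = -2·32 + -1·-23 = -41
  a_6 = -2·-41 + -1·32 = 50
  a_7 = -2·50 + -1·-41 = -59
  a_8 = -2·-59 + -1·50 = 68
  a_9 = -2·68 + -1·-59 = -77
  a_10 = -2·-77 + -1·68 = 86

-2,-1 ; 86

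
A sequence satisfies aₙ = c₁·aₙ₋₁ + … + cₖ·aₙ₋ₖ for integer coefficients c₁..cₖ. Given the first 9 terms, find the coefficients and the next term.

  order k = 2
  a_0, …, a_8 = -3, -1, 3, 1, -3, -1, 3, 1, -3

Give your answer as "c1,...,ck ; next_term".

  a_2 = 0·-1 + -1·-3 = 3
  a_3 = 0·3 + -1·-1 = 1
  a_4 = 0·1 + -1·3 = -3
  a_5 = 0·-3 + -1·1 = -1
  a_6 = 0·-1 + -1·-3 = 3
  a_7 = 0·3 + -1·-1 = 1
  a_8 = 0·1 + -1·3 = -3
  a_9 = 0·-3 + -1·1 = -1

0,-1 ; -1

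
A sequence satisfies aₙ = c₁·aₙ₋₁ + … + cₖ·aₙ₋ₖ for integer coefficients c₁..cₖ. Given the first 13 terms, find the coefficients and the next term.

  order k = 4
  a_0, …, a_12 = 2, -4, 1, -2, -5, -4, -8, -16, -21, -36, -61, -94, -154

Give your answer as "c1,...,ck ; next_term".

0,1,2,1 ; -252

  a_4 = 0·-2 + 1·1 + 2·-4 + 1·2 = -5
  a_5 = 0·-5 + 1·-2 + 2·1 + 1·-4 = -4
  a_6 = 0·-4 + 1·-5 + 2·-2 + 1·1 = -8
  a_7 = 0·-8 + 1·-4 + 2·-5 + 1·-2 = -16
  a_8 = 0·-16 + 1·-8 + 2·-4 + 1·-5 = -21
  a_9 = 0·-21 + 1·-16 + 2·-8 + 1·-4 = -36
  a_10 = 0·-36 + 1·-21 + 2·-16 + 1·-8 = -61
  a_11 = 0·-61 + 1·-36 + 2·-21 + 1·-16 = -94
  a_12 = 0·-94 + 1·-61 + 2·-36 + 1·-21 = -154
  a_13 = 0·-154 + 1·-94 + 2·-61 + 1·-36 = -252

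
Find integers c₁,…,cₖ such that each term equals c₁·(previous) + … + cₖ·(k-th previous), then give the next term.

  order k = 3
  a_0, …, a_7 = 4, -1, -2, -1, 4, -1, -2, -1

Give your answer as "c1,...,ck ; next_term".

-1,-1,-1 ; 4

  a_3 = -1·-2 + -1·-1 + -1·4 = -1
  a_4 = -1·-1 + -1·-2 + -1·-1 = 4
  a_5 = -1·4 + -1·-1 + -1·-2 = -1
  a_6 = -1·-1 + -1·4 + -1·-1 = -2
  a_7 = -1·-2 + -1·-1 + -1·4 = -1
  a_8 = -1·-1 + -1·-2 + -1·-1 = 4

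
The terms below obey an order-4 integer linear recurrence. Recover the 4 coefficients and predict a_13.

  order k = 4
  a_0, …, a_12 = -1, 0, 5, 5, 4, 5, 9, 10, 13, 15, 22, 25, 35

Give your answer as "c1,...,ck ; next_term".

0,1,0,1 ; 40

  a_4 = 0·5 + 1·5 + 0·0 + 1·-1 = 4
  a_5 = 0·4 + 1·5 + 0·5 + 1·0 = 5
  a_6 = 0·5 + 1·4 + 0·5 + 1·5 = 9
  a_7 = 0·9 + 1·5 + 0·4 + 1·5 = 10
  a_8 = 0·10 + 1·9 + 0·5 + 1·4 = 13
  a_9 = 0·13 + 1·10 + 0·9 + 1·5 = 15
  a_10 = 0·15 + 1·13 + 0·10 + 1·9 = 22
  a_11 = 0·22 + 1·15 + 0·13 + 1·10 = 25
  a_12 = 0·25 + 1·22 + 0·15 + 1·13 = 35
  a_13 = 0·35 + 1·25 + 0·22 + 1·15 = 40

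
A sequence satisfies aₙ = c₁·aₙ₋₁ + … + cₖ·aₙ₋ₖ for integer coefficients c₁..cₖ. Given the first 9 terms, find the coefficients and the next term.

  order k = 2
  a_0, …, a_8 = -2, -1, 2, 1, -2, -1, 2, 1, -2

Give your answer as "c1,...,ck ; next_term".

  a_2 = 0·-1 + -1·-2 = 2
  a_3 = 0·2 + -1·-1 = 1
  a_4 = 0·1 + -1·2 = -2
  a_5 = 0·-2 + -1·1 = -1
  a_6 = 0·-1 + -1·-2 = 2
  a_7 = 0·2 + -1·-1 = 1
  a_8 = 0·1 + -1·2 = -2
  a_9 = 0·-2 + -1·1 = -1

0,-1 ; -1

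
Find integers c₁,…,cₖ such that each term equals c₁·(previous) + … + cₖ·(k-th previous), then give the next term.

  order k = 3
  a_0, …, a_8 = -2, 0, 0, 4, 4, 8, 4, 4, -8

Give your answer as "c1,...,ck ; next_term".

  a_3 = 1·0 + 1·0 + -2·-2 = 4
  a_4 = 1·4 + 1·0 + -2·0 = 4
  a_5 = 1·4 + 1·4 + -2·0 = 8
  a_6 = 1·8 + 1·4 + -2·4 = 4
  a_7 = 1·4 + 1·8 + -2·4 = 4
  a_8 = 1·4 + 1·4 + -2·8 = -8
  a_9 = 1·-8 + 1·4 + -2·4 = -12

1,1,-2 ; -12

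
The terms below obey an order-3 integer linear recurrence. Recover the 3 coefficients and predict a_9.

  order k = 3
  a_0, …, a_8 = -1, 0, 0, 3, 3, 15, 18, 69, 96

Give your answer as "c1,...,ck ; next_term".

  a_3 = 1·0 + 4·0 + -3·-1 = 3
  a_4 = 1·3 + 4·0 + -3·0 = 3
  a_5 = 1·3 + 4·3 + -3·0 = 15
  a_6 = 1·15 + 4·3 + -3·3 = 18
  a_7 = 1·18 + 4·15 + -3·3 = 69
  a_8 = 1·69 + 4·18 + -3·15 = 96
  a_9 = 1·96 + 4·69 + -3·18 = 318

1,4,-3 ; 318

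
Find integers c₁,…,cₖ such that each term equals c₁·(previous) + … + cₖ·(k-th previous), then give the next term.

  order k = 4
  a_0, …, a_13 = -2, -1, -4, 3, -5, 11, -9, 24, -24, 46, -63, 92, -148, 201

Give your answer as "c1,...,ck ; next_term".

  a_4 = 0·3 + 2·-4 + -1·-1 + -1·-2 = -5
  a_5 = 0·-5 + 2·3 + -1·-4 + -1·-1 = 11
  a_6 = 0·11 + 2·-5 + -1·3 + -1·-4 = -9
  a_7 = 0·-9 + 2·11 + -1·-5 + -1·3 = 24
  a_8 = 0·24 + 2·-9 + -1·11 + -1·-5 = -24
  a_9 = 0·-24 + 2·24 + -1·-9 + -1·11 = 46
  a_10 = 0·46 + 2·-24 + -1·24 + -1·-9 = -63
  a_11 = 0·-63 + 2·46 + -1·-24 + -1·24 = 92
  a_12 = 0·92 + 2·-63 + -1·46 + -1·-24 = -148
  a_13 = 0·-148 + 2·92 + -1·-63 + -1·46 = 201
  a_14 = 0·201 + 2·-148 + -1·92 + -1·-63 = -325

0,2,-1,-1 ; -325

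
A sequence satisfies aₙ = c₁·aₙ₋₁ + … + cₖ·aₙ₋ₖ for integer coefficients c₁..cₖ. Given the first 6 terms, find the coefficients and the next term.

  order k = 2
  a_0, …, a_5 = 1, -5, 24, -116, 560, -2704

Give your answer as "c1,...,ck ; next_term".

-4,4 ; 13056

  a_2 = -4·-5 + 4·1 = 24
  a_3 = -4·24 + 4·-5 = -116
  a_4 = -4·-116 + 4·24 = 560
  a_5 = -4·560 + 4·-116 = -2704
  a_6 = -4·-2704 + 4·560 = 13056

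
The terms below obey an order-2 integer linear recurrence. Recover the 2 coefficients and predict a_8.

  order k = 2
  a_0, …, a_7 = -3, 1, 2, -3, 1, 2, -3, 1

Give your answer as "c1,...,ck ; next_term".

  a_2 = -1·1 + -1·-3 = 2
  a_3 = -1·2 + -1·1 = -3
  a_4 = -1·-3 + -1·2 = 1
  a_5 = -1·1 + -1·-3 = 2
  a_6 = -1·2 + -1·1 = -3
  a_7 = -1·-3 + -1·2 = 1
  a_8 = -1·1 + -1·-3 = 2

-1,-1 ; 2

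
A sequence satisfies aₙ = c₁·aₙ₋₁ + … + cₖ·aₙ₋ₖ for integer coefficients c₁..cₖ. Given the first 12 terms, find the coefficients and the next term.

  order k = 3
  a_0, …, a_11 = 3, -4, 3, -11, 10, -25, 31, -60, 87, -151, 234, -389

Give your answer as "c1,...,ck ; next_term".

0,2,-1 ; 619

  a_3 = 0·3 + 2·-4 + -1·3 = -11
  a_4 = 0·-11 + 2·3 + -1·-4 = 10
  a_5 = 0·10 + 2·-11 + -1·3 = -25
  a_6 = 0·-25 + 2·10 + -1·-11 = 31
  a_7 = 0·31 + 2·-25 + -1·10 = -60
  a_8 = 0·-60 + 2·31 + -1·-25 = 87
  a_9 = 0·87 + 2·-60 + -1·31 = -151
  a_10 = 0·-151 + 2·87 + -1·-60 = 234
  a_11 = 0·234 + 2·-151 + -1·87 = -389
  a_12 = 0·-389 + 2·234 + -1·-151 = 619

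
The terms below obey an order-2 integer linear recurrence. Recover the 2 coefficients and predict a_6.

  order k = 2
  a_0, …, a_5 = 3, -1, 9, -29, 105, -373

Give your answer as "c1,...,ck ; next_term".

  a_2 = -3·-1 + 2·3 = 9
  a_3 = -3·9 + 2·-1 = -29
  a_4 = -3·-29 + 2·9 = 105
  a_5 = -3·105 + 2·-29 = -373
  a_6 = -3·-373 + 2·105 = 1329

-3,2 ; 1329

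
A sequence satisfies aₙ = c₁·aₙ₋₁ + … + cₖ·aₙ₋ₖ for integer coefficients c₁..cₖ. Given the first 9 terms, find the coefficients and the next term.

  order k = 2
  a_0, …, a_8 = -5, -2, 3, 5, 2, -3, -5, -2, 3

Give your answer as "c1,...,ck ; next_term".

1,-1 ; 5

  a_2 = 1·-2 + -1·-5 = 3
  a_3 = 1·3 + -1·-2 = 5
  a_4 = 1·5 + -1·3 = 2
  a_5 = 1·2 + -1·5 = -3
  a_6 = 1·-3 + -1·2 = -5
  a_7 = 1·-5 + -1·-3 = -2
  a_8 = 1·-2 + -1·-5 = 3
  a_9 = 1·3 + -1·-2 = 5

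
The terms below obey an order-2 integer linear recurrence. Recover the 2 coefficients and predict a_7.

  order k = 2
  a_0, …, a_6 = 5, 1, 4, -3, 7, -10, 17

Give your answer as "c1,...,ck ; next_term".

  a_2 = -1·1 + 1·5 = 4
  a_3 = -1·4 + 1·1 = -3
  a_4 = -1·-3 + 1·4 = 7
  a_5 = -1·7 + 1·-3 = -10
  a_6 = -1·-10 + 1·7 = 17
  a_7 = -1·17 + 1·-10 = -27

-1,1 ; -27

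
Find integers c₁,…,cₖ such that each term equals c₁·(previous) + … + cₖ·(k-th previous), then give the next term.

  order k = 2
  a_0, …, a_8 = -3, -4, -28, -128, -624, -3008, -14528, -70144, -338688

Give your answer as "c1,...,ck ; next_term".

4,4 ; -1635328

  a_2 = 4·-4 + 4·-3 = -28
  a_3 = 4·-28 + 4·-4 = -128
  a_4 = 4·-128 + 4·-28 = -624
  a_5 = 4·-624 + 4·-128 = -3008
  a_6 = 4·-3008 + 4·-624 = -14528
  a_7 = 4·-14528 + 4·-3008 = -70144
  a_8 = 4·-70144 + 4·-14528 = -338688
  a_9 = 4·-338688 + 4·-70144 = -1635328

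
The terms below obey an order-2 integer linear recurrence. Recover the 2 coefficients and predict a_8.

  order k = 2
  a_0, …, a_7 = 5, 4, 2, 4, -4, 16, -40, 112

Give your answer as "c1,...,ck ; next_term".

  a_2 = -2·4 + 2·5 = 2
  a_3 = -2·2 + 2·4 = 4
  a_4 = -2·4 + 2·2 = -4
  a_5 = -2·-4 + 2·4 = 16
  a_6 = -2·16 + 2·-4 = -40
  a_7 = -2·-40 + 2·16 = 112
  a_8 = -2·112 + 2·-40 = -304

-2,2 ; -304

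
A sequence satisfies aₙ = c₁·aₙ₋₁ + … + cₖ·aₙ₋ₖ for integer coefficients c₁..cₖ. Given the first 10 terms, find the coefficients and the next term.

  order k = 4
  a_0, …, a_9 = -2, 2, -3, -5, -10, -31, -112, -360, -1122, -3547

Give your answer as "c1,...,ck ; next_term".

3,-1,4,3 ; -11295

  a_4 = 3·-5 + -1·-3 + 4·2 + 3·-2 = -10
  a_5 = 3·-10 + -1·-5 + 4·-3 + 3·2 = -31
  a_6 = 3·-31 + -1·-10 + 4·-5 + 3·-3 = -112
  a_7 = 3·-112 + -1·-31 + 4·-10 + 3·-5 = -360
  a_8 = 3·-360 + -1·-112 + 4·-31 + 3·-10 = -1122
  a_9 = 3·-1122 + -1·-360 + 4·-112 + 3·-31 = -3547
  a_10 = 3·-3547 + -1·-1122 + 4·-360 + 3·-112 = -11295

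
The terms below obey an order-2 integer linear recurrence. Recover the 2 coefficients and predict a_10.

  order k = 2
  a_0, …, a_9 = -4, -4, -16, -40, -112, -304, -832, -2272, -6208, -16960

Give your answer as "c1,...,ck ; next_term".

2,2 ; -46336

  a_2 = 2·-4 + 2·-4 = -16
  a_3 = 2·-16 + 2·-4 = -40
  a_4 = 2·-40 + 2·-16 = -112
  a_5 = 2·-112 + 2·-40 = -304
  a_6 = 2·-304 + 2·-112 = -832
  a_7 = 2·-832 + 2·-304 = -2272
  a_8 = 2·-2272 + 2·-832 = -6208
  a_9 = 2·-6208 + 2·-2272 = -16960
  a_10 = 2·-16960 + 2·-6208 = -46336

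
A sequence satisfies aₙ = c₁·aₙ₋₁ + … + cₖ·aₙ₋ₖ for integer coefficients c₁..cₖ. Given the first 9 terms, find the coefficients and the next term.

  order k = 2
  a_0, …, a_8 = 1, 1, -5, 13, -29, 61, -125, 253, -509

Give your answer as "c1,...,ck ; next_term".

-3,-2 ; 1021

  a_2 = -3·1 + -2·1 = -5
  a_3 = -3·-5 + -2·1 = 13
  a_4 = -3·13 + -2·-5 = -29
  a_5 = -3·-29 + -2·13 = 61
  a_6 = -3·61 + -2·-29 = -125
  a_7 = -3·-125 + -2·61 = 253
  a_8 = -3·253 + -2·-125 = -509
  a_9 = -3·-509 + -2·253 = 1021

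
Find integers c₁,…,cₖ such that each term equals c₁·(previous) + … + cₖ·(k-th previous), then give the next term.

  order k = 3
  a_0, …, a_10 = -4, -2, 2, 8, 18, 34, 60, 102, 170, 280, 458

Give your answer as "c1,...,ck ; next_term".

2,0,-1 ; 746

  a_3 = 2·2 + 0·-2 + -1·-4 = 8
  a_4 = 2·8 + 0·2 + -1·-2 = 18
  a_5 = 2·18 + 0·8 + -1·2 = 34
  a_6 = 2·34 + 0·18 + -1·8 = 60
  a_7 = 2·60 + 0·34 + -1·18 = 102
  a_8 = 2·102 + 0·60 + -1·34 = 170
  a_9 = 2·170 + 0·102 + -1·60 = 280
  a_10 = 2·280 + 0·170 + -1·102 = 458
  a_11 = 2·458 + 0·280 + -1·170 = 746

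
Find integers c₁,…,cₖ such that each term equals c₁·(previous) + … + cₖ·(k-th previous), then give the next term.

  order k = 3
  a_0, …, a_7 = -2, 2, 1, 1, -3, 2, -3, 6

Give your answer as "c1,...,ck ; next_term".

-1,0,-1 ; -8

  a_3 = -1·1 + 0·2 + -1·-2 = 1
  a_4 = -1·1 + 0·1 + -1·2 = -3
  a_5 = -1·-3 + 0·1 + -1·1 = 2
  a_6 = -1·2 + 0·-3 + -1·1 = -3
  a_7 = -1·-3 + 0·2 + -1·-3 = 6
  a_8 = -1·6 + 0·-3 + -1·2 = -8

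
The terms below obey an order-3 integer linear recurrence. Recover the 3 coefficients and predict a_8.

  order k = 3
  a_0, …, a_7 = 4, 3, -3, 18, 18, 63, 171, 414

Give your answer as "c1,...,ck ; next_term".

1,3,3 ; 1116

  a_3 = 1·-3 + 3·3 + 3·4 = 18
  a_4 = 1·18 + 3·-3 + 3·3 = 18
  a_5 = 1·18 + 3·18 + 3·-3 = 63
  a_6 = 1·63 + 3·18 + 3·18 = 171
  a_7 = 1·171 + 3·63 + 3·18 = 414
  a_8 = 1·414 + 3·171 + 3·63 = 1116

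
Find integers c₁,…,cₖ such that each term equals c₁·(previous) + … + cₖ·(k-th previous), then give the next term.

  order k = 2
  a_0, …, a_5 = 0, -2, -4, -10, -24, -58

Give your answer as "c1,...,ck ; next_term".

  a_2 = 2·-2 + 1·0 = -4
  a_3 = 2·-4 + 1·-2 = -10
  a_4 = 2·-10 + 1·-4 = -24
  a_5 = 2·-24 + 1·-10 = -58
  a_6 = 2·-58 + 1·-24 = -140

2,1 ; -140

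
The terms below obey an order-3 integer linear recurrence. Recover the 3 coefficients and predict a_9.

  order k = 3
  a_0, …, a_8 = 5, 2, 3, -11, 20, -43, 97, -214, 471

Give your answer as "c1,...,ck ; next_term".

  a_3 = -2·3 + 0·2 + -1·5 = -11
  a_4 = -2·-11 + 0·3 + -1·2 = 20
  a_5 = -2·20 + 0·-11 + -1·3 = -43
  a_6 = -2·-43 + 0·20 + -1·-11 = 97
  a_7 = -2·97 + 0·-43 + -1·20 = -214
  a_8 = -2·-214 + 0·97 + -1·-43 = 471
  a_9 = -2·471 + 0·-214 + -1·97 = -1039

-2,0,-1 ; -1039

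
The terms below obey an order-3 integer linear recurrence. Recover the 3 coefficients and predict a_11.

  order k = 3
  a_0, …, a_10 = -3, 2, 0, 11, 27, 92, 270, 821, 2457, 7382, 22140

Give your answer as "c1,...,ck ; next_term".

3,1,-3 ; 66431

  a_3 = 3·0 + 1·2 + -3·-3 = 11
  a_4 = 3·11 + 1·0 + -3·2 = 27
  a_5 = 3·27 + 1·11 + -3·0 = 92
  a_6 = 3·92 + 1·27 + -3·11 = 270
  a_7 = 3·270 + 1·92 + -3·27 = 821
  a_8 = 3·821 + 1·270 + -3·92 = 2457
  a_9 = 3·2457 + 1·821 + -3·270 = 7382
  a_10 = 3·7382 + 1·2457 + -3·821 = 22140
  a_11 = 3·22140 + 1·7382 + -3·2457 = 66431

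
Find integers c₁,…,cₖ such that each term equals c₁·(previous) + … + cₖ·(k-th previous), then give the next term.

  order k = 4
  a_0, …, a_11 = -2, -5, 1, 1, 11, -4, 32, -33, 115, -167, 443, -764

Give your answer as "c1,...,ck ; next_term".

0,3,-2,1 ; 1778

  a_4 = 0·1 + 3·1 + -2·-5 + 1·-2 = 11
  a_5 = 0·11 + 3·1 + -2·1 + 1·-5 = -4
  a_6 = 0·-4 + 3·11 + -2·1 + 1·1 = 32
  a_7 = 0·32 + 3·-4 + -2·11 + 1·1 = -33
  a_8 = 0·-33 + 3·32 + -2·-4 + 1·11 = 115
  a_9 = 0·115 + 3·-33 + -2·32 + 1·-4 = -167
  a_10 = 0·-167 + 3·115 + -2·-33 + 1·32 = 443
  a_11 = 0·443 + 3·-167 + -2·115 + 1·-33 = -764
  a_12 = 0·-764 + 3·443 + -2·-167 + 1·115 = 1778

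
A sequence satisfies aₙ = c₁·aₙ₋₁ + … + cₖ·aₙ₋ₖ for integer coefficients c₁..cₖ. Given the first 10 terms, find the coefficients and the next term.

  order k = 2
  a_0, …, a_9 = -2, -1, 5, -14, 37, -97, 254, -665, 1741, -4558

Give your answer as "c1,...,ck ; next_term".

  a_2 = -3·-1 + -1·-2 = 5
  a_3 = -3·5 + -1·-1 = -14
  a_4 = -3·-14 + -1·5 = 37
  a_5 = -3·37 + -1·-14 = -97
  a_6 = -3·-97 + -1·37 = 254
  a_7 = -3·254 + -1·-97 = -665
  a_8 = -3·-665 + -1·254 = 1741
  a_9 = -3·1741 + -1·-665 = -4558
  a_10 = -3·-4558 + -1·1741 = 11933

-3,-1 ; 11933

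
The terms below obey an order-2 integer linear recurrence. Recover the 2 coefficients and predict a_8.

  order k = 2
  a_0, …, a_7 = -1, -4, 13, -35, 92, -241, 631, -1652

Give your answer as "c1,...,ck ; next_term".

-3,-1 ; 4325

  a_2 = -3·-4 + -1·-1 = 13
  a_3 = -3·13 + -1·-4 = -35
  a_4 = -3·-35 + -1·13 = 92
  a_5 = -3·92 + -1·-35 = -241
  a_6 = -3·-241 + -1·92 = 631
  a_7 = -3·631 + -1·-241 = -1652
  a_8 = -3·-1652 + -1·631 = 4325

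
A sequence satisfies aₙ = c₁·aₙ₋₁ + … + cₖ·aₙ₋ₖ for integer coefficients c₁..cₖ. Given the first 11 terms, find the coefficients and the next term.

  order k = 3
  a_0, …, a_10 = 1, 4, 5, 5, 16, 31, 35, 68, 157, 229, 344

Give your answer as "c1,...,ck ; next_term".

  a_3 = 1·5 + -1·4 + 4·1 = 5
  a_4 = 1·5 + -1·5 + 4·4 = 16
  a_5 = 1·16 + -1·5 + 4·5 = 31
  a_6 = 1·31 + -1·16 + 4·5 = 35
  a_7 = 1·35 + -1·31 + 4·16 = 68
  a_8 = 1·68 + -1·35 + 4·31 = 157
  a_9 = 1·157 + -1·68 + 4·35 = 229
  a_10 = 1·229 + -1·157 + 4·68 = 344
  a_11 = 1·344 + -1·229 + 4·157 = 743

1,-1,4 ; 743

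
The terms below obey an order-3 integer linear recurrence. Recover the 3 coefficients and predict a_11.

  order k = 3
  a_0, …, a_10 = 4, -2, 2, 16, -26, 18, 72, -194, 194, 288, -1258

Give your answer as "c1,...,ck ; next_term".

  a_3 = -1·2 + -1·-2 + 4·4 = 16
  a_4 = -1·16 + -1·2 + 4·-2 = -26
  a_5 = -1·-26 + -1·16 + 4·2 = 18
  a_6 = -1·18 + -1·-26 + 4·16 = 72
  a_7 = -1·72 + -1·18 + 4·-26 = -194
  a_8 = -1·-194 + -1·72 + 4·18 = 194
  a_9 = -1·194 + -1·-194 + 4·72 = 288
  a_10 = -1·288 + -1·194 + 4·-194 = -1258
  a_11 = -1·-1258 + -1·288 + 4·194 = 1746

-1,-1,4 ; 1746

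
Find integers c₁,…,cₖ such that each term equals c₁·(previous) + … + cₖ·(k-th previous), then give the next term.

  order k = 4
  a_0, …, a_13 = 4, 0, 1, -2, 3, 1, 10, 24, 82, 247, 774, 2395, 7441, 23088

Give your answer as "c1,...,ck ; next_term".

2,3,1,1 ; 71668

  a_4 = 2·-2 + 3·1 + 1·0 + 1·4 = 3
  a_5 = 2·3 + 3·-2 + 1·1 + 1·0 = 1
  a_6 = 2·1 + 3·3 + 1·-2 + 1·1 = 10
  a_7 = 2·10 + 3·1 + 1·3 + 1·-2 = 24
  a_8 = 2·24 + 3·10 + 1·1 + 1·3 = 82
  a_9 = 2·82 + 3·24 + 1·10 + 1·1 = 247
  a_10 = 2·247 + 3·82 + 1·24 + 1·10 = 774
  a_11 = 2·774 + 3·247 + 1·82 + 1·24 = 2395
  a_12 = 2·2395 + 3·774 + 1·247 + 1·82 = 7441
  a_13 = 2·7441 + 3·2395 + 1·774 + 1·247 = 23088
  a_14 = 2·23088 + 3·7441 + 1·2395 + 1·774 = 71668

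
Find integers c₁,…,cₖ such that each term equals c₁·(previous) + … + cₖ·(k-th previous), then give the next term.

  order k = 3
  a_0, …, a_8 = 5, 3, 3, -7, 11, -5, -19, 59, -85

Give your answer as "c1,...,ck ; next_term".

-2,-2,1 ; 33

  a_3 = -2·3 + -2·3 + 1·5 = -7
  a_4 = -2·-7 + -2·3 + 1·3 = 11
  a_5 = -2·11 + -2·-7 + 1·3 = -5
  a_6 = -2·-5 + -2·11 + 1·-7 = -19
  a_7 = -2·-19 + -2·-5 + 1·11 = 59
  a_8 = -2·59 + -2·-19 + 1·-5 = -85
  a_9 = -2·-85 + -2·59 + 1·-19 = 33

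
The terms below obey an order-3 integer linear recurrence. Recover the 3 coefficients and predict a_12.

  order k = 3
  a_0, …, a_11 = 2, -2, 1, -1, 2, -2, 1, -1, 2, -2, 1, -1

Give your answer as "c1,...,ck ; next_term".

  a_3 = -1·1 + -1·-2 + -1·2 = -1
  a_4 = -1·-1 + -1·1 + -1·-2 = 2
  a_5 = -1·2 + -1·-1 + -1·1 = -2
  a_6 = -1·-2 + -1·2 + -1·-1 = 1
  a_7 = -1·1 + -1·-2 + -1·2 = -1
  a_8 = -1·-1 + -1·1 + -1·-2 = 2
  a_9 = -1·2 + -1·-1 + -1·1 = -2
  a_10 = -1·-2 + -1·2 + -1·-1 = 1
  a_11 = -1·1 + -1·-2 + -1·2 = -1
  a_12 = -1·-1 + -1·1 + -1·-2 = 2

-1,-1,-1 ; 2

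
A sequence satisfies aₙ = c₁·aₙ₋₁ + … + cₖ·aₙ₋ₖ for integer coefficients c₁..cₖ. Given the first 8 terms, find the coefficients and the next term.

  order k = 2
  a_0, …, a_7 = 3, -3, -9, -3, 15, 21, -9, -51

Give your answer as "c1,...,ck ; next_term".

  a_2 = 1·-3 + -2·3 = -9
  a_3 = 1·-9 + -2·-3 = -3
  a_4 = 1·-3 + -2·-9 = 15
  a_5 = 1·15 + -2·-3 = 21
  a_6 = 1·21 + -2·15 = -9
  a_7 = 1·-9 + -2·21 = -51
  a_8 = 1·-51 + -2·-9 = -33

1,-2 ; -33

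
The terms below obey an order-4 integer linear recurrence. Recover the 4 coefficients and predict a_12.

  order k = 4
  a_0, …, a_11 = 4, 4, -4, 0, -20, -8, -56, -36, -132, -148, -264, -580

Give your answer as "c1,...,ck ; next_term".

-1,4,3,-4 ; -392

  a_4 = -1·0 + 4·-4 + 3·4 + -4·4 = -20
  a_5 = -1·-20 + 4·0 + 3·-4 + -4·4 = -8
  a_6 = -1·-8 + 4·-20 + 3·0 + -4·-4 = -56
  a_7 = -1·-56 + 4·-8 + 3·-20 + -4·0 = -36
  a_8 = -1·-36 + 4·-56 + 3·-8 + -4·-20 = -132
  a_9 = -1·-132 + 4·-36 + 3·-56 + -4·-8 = -148
  a_10 = -1·-148 + 4·-132 + 3·-36 + -4·-56 = -264
  a_11 = -1·-264 + 4·-148 + 3·-132 + -4·-36 = -580
  a_12 = -1·-580 + 4·-264 + 3·-148 + -4·-132 = -392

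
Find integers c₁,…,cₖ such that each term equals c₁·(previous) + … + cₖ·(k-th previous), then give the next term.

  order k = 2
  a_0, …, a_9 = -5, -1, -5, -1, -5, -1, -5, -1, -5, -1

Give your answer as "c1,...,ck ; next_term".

0,1 ; -5

  a_2 = 0·-1 + 1·-5 = -5
  a_3 = 0·-5 + 1·-1 = -1
  a_4 = 0·-1 + 1·-5 = -5
  a_5 = 0·-5 + 1·-1 = -1
  a_6 = 0·-1 + 1·-5 = -5
  a_7 = 0·-5 + 1·-1 = -1
  a_8 = 0·-1 + 1·-5 = -5
  a_9 = 0·-5 + 1·-1 = -1
  a_10 = 0·-1 + 1·-5 = -5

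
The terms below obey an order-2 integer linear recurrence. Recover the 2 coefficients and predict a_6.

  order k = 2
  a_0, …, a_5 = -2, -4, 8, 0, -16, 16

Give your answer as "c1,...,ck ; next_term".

  a_2 = -1·-4 + -2·-2 = 8
  a_3 = -1·8 + -2·-4 = 0
  a_4 = -1·0 + -2·8 = -16
  a_5 = -1·-16 + -2·0 = 16
  a_6 = -1·16 + -2·-16 = 16

-1,-2 ; 16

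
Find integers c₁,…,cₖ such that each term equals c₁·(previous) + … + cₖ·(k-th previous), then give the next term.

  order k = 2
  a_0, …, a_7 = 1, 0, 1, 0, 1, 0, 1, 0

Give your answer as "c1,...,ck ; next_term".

0,1 ; 1

  a_2 = 0·0 + 1·1 = 1
  a_3 = 0·1 + 1·0 = 0
  a_4 = 0·0 + 1·1 = 1
  a_5 = 0·1 + 1·0 = 0
  a_6 = 0·0 + 1·1 = 1
  a_7 = 0·1 + 1·0 = 0
  a_8 = 0·0 + 1·1 = 1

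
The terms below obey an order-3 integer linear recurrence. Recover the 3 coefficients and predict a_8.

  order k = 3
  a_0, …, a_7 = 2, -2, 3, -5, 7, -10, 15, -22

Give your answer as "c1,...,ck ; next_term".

  a_3 = -1·3 + 0·-2 + -1·2 = -5
  a_4 = -1·-5 + 0·3 + -1·-2 = 7
  a_5 = -1·7 + 0·-5 + -1·3 = -10
  a_6 = -1·-10 + 0·7 + -1·-5 = 15
  a_7 = -1·15 + 0·-10 + -1·7 = -22
  a_8 = -1·-22 + 0·15 + -1·-10 = 32

-1,0,-1 ; 32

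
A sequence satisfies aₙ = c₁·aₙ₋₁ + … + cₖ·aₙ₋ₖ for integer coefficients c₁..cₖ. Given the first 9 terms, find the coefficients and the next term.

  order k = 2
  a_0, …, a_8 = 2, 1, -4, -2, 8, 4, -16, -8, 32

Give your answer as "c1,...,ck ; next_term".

0,-2 ; 16

  a_2 = 0·1 + -2·2 = -4
  a_3 = 0·-4 + -2·1 = -2
  a_4 = 0·-2 + -2·-4 = 8
  a_5 = 0·8 + -2·-2 = 4
  a_6 = 0·4 + -2·8 = -16
  a_7 = 0·-16 + -2·4 = -8
  a_8 = 0·-8 + -2·-16 = 32
  a_9 = 0·32 + -2·-8 = 16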